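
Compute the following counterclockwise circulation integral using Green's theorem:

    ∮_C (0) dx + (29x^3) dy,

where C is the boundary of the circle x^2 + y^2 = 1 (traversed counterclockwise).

Green's theorem converts the closed line integral into a double integral over the enclosed region D:

    ∮_C P dx + Q dy = ∬_D (∂Q/∂x - ∂P/∂y) dA.

Here P = 0, Q = 29x^3, so

    ∂Q/∂x = 87x^2,    ∂P/∂y = 0,
    ∂Q/∂x - ∂P/∂y = 87x^2.

D is the region x^2 + y^2 ≤ 1. Evaluating the double integral:

In polar coordinates (x = r cos θ, y = r sin θ, dA = r dr dθ) the integrand becomes 87r^2cos(θ)^2, so

    ∬_D (87x^2) dA = ∫_0^{2π} ∫_0^{1} (87r^2cos(θ)^2) · r dr dθ.

Inner (r from 0 to 1): 87cos(θ)^2/4.
Outer (θ from 0 to 2π): 87π/4.

Therefore ∮_C P dx + Q dy = 87π/4.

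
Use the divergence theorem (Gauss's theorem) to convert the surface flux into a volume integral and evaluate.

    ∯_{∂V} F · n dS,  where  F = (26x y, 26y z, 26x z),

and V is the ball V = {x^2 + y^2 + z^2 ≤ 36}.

By the divergence theorem,

    ∯_{∂V} F · n dS = ∭_V (∇ · F) dV.

Compute the divergence:
    ∇ · F = ∂F_x/∂x + ∂F_y/∂y + ∂F_z/∂z = 26y + 26z + 26x = 26x + 26y + 26z.

In spherical coordinates, x = ρ sin(φ) cos(θ), y = ρ sin(φ) sin(θ), z = ρ cos(φ), dV = ρ^2 sin(φ) dρ dφ dθ, with 0 ≤ ρ ≤ 6, 0 ≤ φ ≤ π, 0 ≤ θ ≤ 2π.

The integrand, after substitution and multiplying by the volume element, becomes (26ρ (sqrt(2)sin(φ)sin(θ + π/4) + cos(φ))) · ρ^2 sin(φ), so

    ∭_V (∇·F) dV = ∫_0^{2π} ∫_0^{π} ∫_0^{6} (26ρ (sqrt(2)sin(φ)sin(θ + π/4) + cos(φ))) · ρ^2 sin(φ) dρ dφ dθ.

Inner (ρ from 0 to 6): 8424(sqrt(2)sin(φ)sin(θ + π/4) + cos(φ))sin(φ).
Middle (φ from 0 to π): 4212sqrt(2)π sin(θ + π/4).
Outer (θ from 0 to 2π): 0.

Therefore ∯_{∂V} F · n dS = 0.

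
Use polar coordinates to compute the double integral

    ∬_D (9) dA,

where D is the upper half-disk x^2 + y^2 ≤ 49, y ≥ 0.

The region D is 0 ≤ r ≤ 7, 0 ≤ θ ≤ π in polar coordinates, where x = r cos(θ), y = r sin(θ), and dA = r dr dθ.

Under the substitution, the integrand becomes 9, so

    ∬_D (9) dA = ∫_{0}^{π} ∫_{0}^{7} (9) · r dr dθ.

Inner integral (in r): ∫_{0}^{7} (9) · r dr = 441/2.

Outer integral (in θ): ∫_{0}^{π} (441/2) dθ = 441π/2.

Therefore ∬_D (9) dA = 441π/2.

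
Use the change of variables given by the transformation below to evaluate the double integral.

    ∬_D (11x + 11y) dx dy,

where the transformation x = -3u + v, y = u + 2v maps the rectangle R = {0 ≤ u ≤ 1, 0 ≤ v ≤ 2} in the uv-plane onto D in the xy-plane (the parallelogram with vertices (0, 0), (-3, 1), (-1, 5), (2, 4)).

Compute the Jacobian determinant of (x, y) with respect to (u, v):

    ∂(x,y)/∂(u,v) = | -3  1 | = (-3)(2) - (1)(1) = -7.
                   | 1  2 |

Its absolute value is |J| = 7 (the area scaling factor).

Substituting x = -3u + v, y = u + 2v into the integrand,

    11x + 11y → -22u + 33v,

so the integral becomes

    ∬_R (-22u + 33v) · |J| du dv = ∫_0^1 ∫_0^2 (-154u + 231v) dv du.

Inner (v): 462 - 308u.
Outer (u): 308.

Therefore ∬_D (11x + 11y) dx dy = 308.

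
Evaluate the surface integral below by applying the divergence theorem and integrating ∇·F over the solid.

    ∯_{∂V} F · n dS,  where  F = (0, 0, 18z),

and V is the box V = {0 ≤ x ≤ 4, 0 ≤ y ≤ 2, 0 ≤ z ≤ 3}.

By the divergence theorem,

    ∯_{∂V} F · n dS = ∭_V (∇ · F) dV.

Compute the divergence:
    ∇ · F = ∂F_x/∂x + ∂F_y/∂y + ∂F_z/∂z = 0 + 0 + 18 = 18.

V is a rectangular box, so dV = dx dy dz with 0 ≤ x ≤ 4, 0 ≤ y ≤ 2, 0 ≤ z ≤ 3.

Integrate (18) over V as an iterated integral:

    ∭_V (∇·F) dV = ∫_0^{4} ∫_0^{2} ∫_0^{3} (18) dz dy dx.

Inner (z from 0 to 3): 54.
Middle (y from 0 to 2): 108.
Outer (x from 0 to 4): 432.

Therefore ∯_{∂V} F · n dS = 432.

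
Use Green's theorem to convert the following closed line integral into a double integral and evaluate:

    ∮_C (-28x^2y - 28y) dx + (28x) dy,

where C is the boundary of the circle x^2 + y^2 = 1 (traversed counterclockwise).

Green's theorem converts the closed line integral into a double integral over the enclosed region D:

    ∮_C P dx + Q dy = ∬_D (∂Q/∂x - ∂P/∂y) dA.

Here P = -28x^2y - 28y, Q = 28x, so

    ∂Q/∂x = 28,    ∂P/∂y = -28x^2 - 28,
    ∂Q/∂x - ∂P/∂y = 28x^2 + 56.

D is the region x^2 + y^2 ≤ 1. Evaluating the double integral:

In polar coordinates (x = r cos θ, y = r sin θ, dA = r dr dθ) the integrand becomes 28r^2cos(θ)^2 + 56, so

    ∬_D (28x^2 + 56) dA = ∫_0^{2π} ∫_0^{1} (28r^2cos(θ)^2 + 56) · r dr dθ.

Inner (r from 0 to 1): 7cos(θ)^2 + 28.
Outer (θ from 0 to 2π): 63π.

Therefore ∮_C P dx + Q dy = 63π.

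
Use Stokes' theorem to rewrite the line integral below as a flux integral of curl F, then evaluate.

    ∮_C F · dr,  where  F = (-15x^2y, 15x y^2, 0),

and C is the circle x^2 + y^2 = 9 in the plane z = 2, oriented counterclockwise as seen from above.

Let S be the flat disk x^2 + y^2 ≤ 9 in the plane z = 2, with upward unit normal n̂ = ẑ. By Stokes' theorem,

    ∮_C F · dr = ∬_S (∇ × F) · n̂ dS = ∬_D (curl F)_z dA,

where D is the disk x^2 + y^2 ≤ 9.

Compute the curl of F = (-15x^2y, 15x y^2, 0):
    (∇ × F)_x = ∂F_z/∂y - ∂F_y/∂z = 0,
    (∇ × F)_y = ∂F_x/∂z - ∂F_z/∂x = 0,
    (∇ × F)_z = ∂F_y/∂x - ∂F_x/∂y = 15x^2 + 15y^2.

On z = 2, (curl F)_z = 15x^2 + 15y^2.

Convert to polar (x = r cos θ, y = r sin θ, dA = r dr dθ); the integrand becomes 15r^2, so

    ∬_D (curl F)_z dA = ∫_0^{2π} ∫_0^{3} (15r^2) · r dr dθ.

Inner (r from 0 to 3): 1215/4.
Outer (θ from 0 to 2π): 1215π/2.

Therefore ∮_C F · dr = 1215π/2.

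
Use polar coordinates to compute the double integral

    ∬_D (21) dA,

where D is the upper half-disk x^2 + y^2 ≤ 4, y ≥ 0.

The region D is 0 ≤ r ≤ 2, 0 ≤ θ ≤ π in polar coordinates, where x = r cos(θ), y = r sin(θ), and dA = r dr dθ.

Under the substitution, the integrand becomes 21, so

    ∬_D (21) dA = ∫_{0}^{π} ∫_{0}^{2} (21) · r dr dθ.

Inner integral (in r): ∫_{0}^{2} (21) · r dr = 42.

Outer integral (in θ): ∫_{0}^{π} (42) dθ = 42π.

Therefore ∬_D (21) dA = 42π.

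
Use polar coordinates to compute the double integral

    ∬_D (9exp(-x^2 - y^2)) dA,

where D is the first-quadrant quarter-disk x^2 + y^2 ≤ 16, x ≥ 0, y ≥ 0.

The region D is 0 ≤ r ≤ 4, 0 ≤ θ ≤ π/2 in polar coordinates, where x = r cos(θ), y = r sin(θ), and dA = r dr dθ.

Under the substitution, the integrand becomes 9exp(-r^2), so

    ∬_D (9exp(-x^2 - y^2)) dA = ∫_{0}^{π/2} ∫_{0}^{4} (9exp(-r^2)) · r dr dθ.

Inner integral (in r): ∫_{0}^{4} (9exp(-r^2)) · r dr = 9/2 - 9exp(-16)/2.

Outer integral (in θ): ∫_{0}^{π/2} (9/2 - 9exp(-16)/2) dθ = -9π (1 - exp(16))exp(-16)/4.

Therefore ∬_D (9exp(-x^2 - y^2)) dA = -9π (1 - exp(16))exp(-16)/4.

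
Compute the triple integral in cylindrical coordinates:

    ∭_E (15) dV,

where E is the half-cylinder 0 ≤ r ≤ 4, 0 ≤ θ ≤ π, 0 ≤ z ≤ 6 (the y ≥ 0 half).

In cylindrical coordinates, x = r cos(θ), y = r sin(θ), z = z, and dV = r dr dθ dz.

The integrand becomes 15, so

    ∭_E (15) dV = ∫_{0}^{π} ∫_{0}^{4} ∫_{0}^{6} (15) · r dz dr dθ.

Inner (z): 90r.
Middle (r from 0 to 4): 720.
Outer (θ): 720π.

Therefore the triple integral equals 720π.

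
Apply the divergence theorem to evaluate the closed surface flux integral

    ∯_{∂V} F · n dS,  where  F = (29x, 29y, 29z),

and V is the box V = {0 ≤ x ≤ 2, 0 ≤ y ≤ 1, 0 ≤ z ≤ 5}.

By the divergence theorem,

    ∯_{∂V} F · n dS = ∭_V (∇ · F) dV.

Compute the divergence:
    ∇ · F = ∂F_x/∂x + ∂F_y/∂y + ∂F_z/∂z = 29 + 29 + 29 = 87.

V is a rectangular box, so dV = dx dy dz with 0 ≤ x ≤ 2, 0 ≤ y ≤ 1, 0 ≤ z ≤ 5.

Integrate (87) over V as an iterated integral:

    ∭_V (∇·F) dV = ∫_0^{2} ∫_0^{1} ∫_0^{5} (87) dz dy dx.

Inner (z from 0 to 5): 435.
Middle (y from 0 to 1): 435.
Outer (x from 0 to 2): 870.

Therefore ∯_{∂V} F · n dS = 870.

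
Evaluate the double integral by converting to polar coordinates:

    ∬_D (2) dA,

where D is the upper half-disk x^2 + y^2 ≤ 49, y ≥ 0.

The region D is 0 ≤ r ≤ 7, 0 ≤ θ ≤ π in polar coordinates, where x = r cos(θ), y = r sin(θ), and dA = r dr dθ.

Under the substitution, the integrand becomes 2, so

    ∬_D (2) dA = ∫_{0}^{π} ∫_{0}^{7} (2) · r dr dθ.

Inner integral (in r): ∫_{0}^{7} (2) · r dr = 49.

Outer integral (in θ): ∫_{0}^{π} (49) dθ = 49π.

Therefore ∬_D (2) dA = 49π.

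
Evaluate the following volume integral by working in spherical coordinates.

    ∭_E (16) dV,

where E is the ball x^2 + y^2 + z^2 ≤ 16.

In spherical coordinates, x = ρ sin(φ) cos(θ), y = ρ sin(φ) sin(θ), z = ρ cos(φ), and dV = ρ^2 sin(φ) dρ dφ dθ.

The integrand becomes 16, so

    ∭_E (16) dV = ∫_{0}^{2π} ∫_{0}^{π} ∫_{0}^{4} (16) · ρ^2 sin(φ) dρ dφ dθ.

Inner (ρ): 1024sin(φ)/3.
Middle (φ): 2048/3.
Outer (θ): 4096π/3.

Therefore the triple integral equals 4096π/3.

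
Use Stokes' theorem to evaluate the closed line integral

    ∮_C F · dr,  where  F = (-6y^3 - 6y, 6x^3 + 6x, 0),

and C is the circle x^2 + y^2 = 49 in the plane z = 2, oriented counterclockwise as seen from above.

Let S be the flat disk x^2 + y^2 ≤ 49 in the plane z = 2, with upward unit normal n̂ = ẑ. By Stokes' theorem,

    ∮_C F · dr = ∬_S (∇ × F) · n̂ dS = ∬_D (curl F)_z dA,

where D is the disk x^2 + y^2 ≤ 49.

Compute the curl of F = (-6y^3 - 6y, 6x^3 + 6x, 0):
    (∇ × F)_x = ∂F_z/∂y - ∂F_y/∂z = 0,
    (∇ × F)_y = ∂F_x/∂z - ∂F_z/∂x = 0,
    (∇ × F)_z = ∂F_y/∂x - ∂F_x/∂y = 18x^2 + 18y^2 + 12.

On z = 2, (curl F)_z = 18x^2 + 18y^2 + 12.

Convert to polar (x = r cos θ, y = r sin θ, dA = r dr dθ); the integrand becomes 18r^2 + 12, so

    ∬_D (curl F)_z dA = ∫_0^{2π} ∫_0^{7} (18r^2 + 12) · r dr dθ.

Inner (r from 0 to 7): 22197/2.
Outer (θ from 0 to 2π): 22197π.

Therefore ∮_C F · dr = 22197π.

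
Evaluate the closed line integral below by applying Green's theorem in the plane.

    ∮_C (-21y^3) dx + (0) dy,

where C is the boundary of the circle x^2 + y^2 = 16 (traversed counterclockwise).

Green's theorem converts the closed line integral into a double integral over the enclosed region D:

    ∮_C P dx + Q dy = ∬_D (∂Q/∂x - ∂P/∂y) dA.

Here P = -21y^3, Q = 0, so

    ∂Q/∂x = 0,    ∂P/∂y = -63y^2,
    ∂Q/∂x - ∂P/∂y = 63y^2.

D is the region x^2 + y^2 ≤ 16. Evaluating the double integral:

In polar coordinates (x = r cos θ, y = r sin θ, dA = r dr dθ) the integrand becomes 63r^2sin(θ)^2, so

    ∬_D (63y^2) dA = ∫_0^{2π} ∫_0^{4} (63r^2sin(θ)^2) · r dr dθ.

Inner (r from 0 to 4): 4032sin(θ)^2.
Outer (θ from 0 to 2π): 4032π.

Therefore ∮_C P dx + Q dy = 4032π.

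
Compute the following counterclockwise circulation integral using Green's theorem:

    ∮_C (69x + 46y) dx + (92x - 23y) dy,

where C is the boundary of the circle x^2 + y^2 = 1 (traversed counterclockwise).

Green's theorem converts the closed line integral into a double integral over the enclosed region D:

    ∮_C P dx + Q dy = ∬_D (∂Q/∂x - ∂P/∂y) dA.

Here P = 69x + 46y, Q = 92x - 23y, so

    ∂Q/∂x = 92,    ∂P/∂y = 46,
    ∂Q/∂x - ∂P/∂y = 46.

D is the region x^2 + y^2 ≤ 1. Evaluating the double integral:

In polar coordinates (x = r cos θ, y = r sin θ, dA = r dr dθ) the integrand becomes 46, so

    ∬_D (46) dA = ∫_0^{2π} ∫_0^{1} (46) · r dr dθ.

Inner (r from 0 to 1): 23.
Outer (θ from 0 to 2π): 46π.

Therefore ∮_C P dx + Q dy = 46π.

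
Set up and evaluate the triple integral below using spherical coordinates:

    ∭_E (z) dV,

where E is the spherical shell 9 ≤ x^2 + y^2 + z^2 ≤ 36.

In spherical coordinates, x = ρ sin(φ) cos(θ), y = ρ sin(φ) sin(θ), z = ρ cos(φ), and dV = ρ^2 sin(φ) dρ dφ dθ.

The integrand becomes ρ cos(φ), so

    ∭_E (z) dV = ∫_{0}^{2π} ∫_{0}^{π} ∫_{3}^{6} (ρ cos(φ)) · ρ^2 sin(φ) dρ dφ dθ.

Inner (ρ): 1215sin(2φ)/8.
Middle (φ): 0.
Outer (θ): 0.

Therefore the triple integral equals 0.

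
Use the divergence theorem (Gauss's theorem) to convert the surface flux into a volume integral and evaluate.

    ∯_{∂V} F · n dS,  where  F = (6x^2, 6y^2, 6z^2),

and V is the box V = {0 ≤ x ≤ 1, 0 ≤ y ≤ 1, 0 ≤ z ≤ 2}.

By the divergence theorem,

    ∯_{∂V} F · n dS = ∭_V (∇ · F) dV.

Compute the divergence:
    ∇ · F = ∂F_x/∂x + ∂F_y/∂y + ∂F_z/∂z = 12x + 12y + 12z.

V is a rectangular box, so dV = dx dy dz with 0 ≤ x ≤ 1, 0 ≤ y ≤ 1, 0 ≤ z ≤ 2.

Integrate (12x + 12y + 12z) over V as an iterated integral:

    ∭_V (∇·F) dV = ∫_0^{1} ∫_0^{1} ∫_0^{2} (12x + 12y + 12z) dz dy dx.

Inner (z from 0 to 2): 24x + 24y + 24.
Middle (y from 0 to 1): 24x + 36.
Outer (x from 0 to 1): 48.

Therefore ∯_{∂V} F · n dS = 48.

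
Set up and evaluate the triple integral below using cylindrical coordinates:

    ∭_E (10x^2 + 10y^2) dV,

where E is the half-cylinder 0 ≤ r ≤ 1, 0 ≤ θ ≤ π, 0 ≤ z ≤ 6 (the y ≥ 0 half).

In cylindrical coordinates, x = r cos(θ), y = r sin(θ), z = z, and dV = r dr dθ dz.

The integrand becomes 10r^2, so

    ∭_E (10x^2 + 10y^2) dV = ∫_{0}^{π} ∫_{0}^{1} ∫_{0}^{6} (10r^2) · r dz dr dθ.

Inner (z): 60r^3.
Middle (r from 0 to 1): 15.
Outer (θ): 15π.

Therefore the triple integral equals 15π.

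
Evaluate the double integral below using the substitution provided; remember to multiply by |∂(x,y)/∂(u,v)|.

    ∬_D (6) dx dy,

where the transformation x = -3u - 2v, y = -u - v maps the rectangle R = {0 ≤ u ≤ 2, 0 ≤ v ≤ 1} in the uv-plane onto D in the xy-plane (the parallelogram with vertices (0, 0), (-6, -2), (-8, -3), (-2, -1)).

Compute the Jacobian determinant of (x, y) with respect to (u, v):

    ∂(x,y)/∂(u,v) = | -3  -2 | = (-3)(-1) - (-2)(-1) = 1.
                   | -1  -1 |

Its absolute value is |J| = 1 (the area scaling factor).

Substituting x = -3u - 2v, y = -u - v into the integrand,

    6 → 6,

so the integral becomes

    ∬_R (6) · |J| du dv = ∫_0^2 ∫_0^1 (6) dv du.

Inner (v): 6.
Outer (u): 12.

Therefore ∬_D (6) dx dy = 12.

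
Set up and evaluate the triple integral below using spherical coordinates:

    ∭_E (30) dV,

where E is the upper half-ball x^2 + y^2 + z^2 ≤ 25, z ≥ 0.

In spherical coordinates, x = ρ sin(φ) cos(θ), y = ρ sin(φ) sin(θ), z = ρ cos(φ), and dV = ρ^2 sin(φ) dρ dφ dθ.

The integrand becomes 30, so

    ∭_E (30) dV = ∫_{0}^{2π} ∫_{0}^{π/2} ∫_{0}^{5} (30) · ρ^2 sin(φ) dρ dφ dθ.

Inner (ρ): 1250sin(φ).
Middle (φ): 1250.
Outer (θ): 2500π.

Therefore the triple integral equals 2500π.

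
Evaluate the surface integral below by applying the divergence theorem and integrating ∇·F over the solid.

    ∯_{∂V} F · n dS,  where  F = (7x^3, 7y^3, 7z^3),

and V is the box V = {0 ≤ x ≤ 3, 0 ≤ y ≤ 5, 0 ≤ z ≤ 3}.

By the divergence theorem,

    ∯_{∂V} F · n dS = ∭_V (∇ · F) dV.

Compute the divergence:
    ∇ · F = ∂F_x/∂x + ∂F_y/∂y + ∂F_z/∂z = 21x^2 + 21y^2 + 21z^2.

V is a rectangular box, so dV = dx dy dz with 0 ≤ x ≤ 3, 0 ≤ y ≤ 5, 0 ≤ z ≤ 3.

Integrate (21x^2 + 21y^2 + 21z^2) over V as an iterated integral:

    ∭_V (∇·F) dV = ∫_0^{3} ∫_0^{5} ∫_0^{3} (21x^2 + 21y^2 + 21z^2) dz dy dx.

Inner (z from 0 to 3): 63x^2 + 63y^2 + 189.
Middle (y from 0 to 5): 315x^2 + 3570.
Outer (x from 0 to 3): 13545.

Therefore ∯_{∂V} F · n dS = 13545.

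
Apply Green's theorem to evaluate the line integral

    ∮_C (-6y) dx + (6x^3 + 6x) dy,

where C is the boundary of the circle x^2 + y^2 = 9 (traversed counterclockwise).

Green's theorem converts the closed line integral into a double integral over the enclosed region D:

    ∮_C P dx + Q dy = ∬_D (∂Q/∂x - ∂P/∂y) dA.

Here P = -6y, Q = 6x^3 + 6x, so

    ∂Q/∂x = 18x^2 + 6,    ∂P/∂y = -6,
    ∂Q/∂x - ∂P/∂y = 18x^2 + 12.

D is the region x^2 + y^2 ≤ 9. Evaluating the double integral:

In polar coordinates (x = r cos θ, y = r sin θ, dA = r dr dθ) the integrand becomes 18r^2cos(θ)^2 + 12, so

    ∬_D (18x^2 + 12) dA = ∫_0^{2π} ∫_0^{3} (18r^2cos(θ)^2 + 12) · r dr dθ.

Inner (r from 0 to 3): 729cos(θ)^2/2 + 54.
Outer (θ from 0 to 2π): 945π/2.

Therefore ∮_C P dx + Q dy = 945π/2.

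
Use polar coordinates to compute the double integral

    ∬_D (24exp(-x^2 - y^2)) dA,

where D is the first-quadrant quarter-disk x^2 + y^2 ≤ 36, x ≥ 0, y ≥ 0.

The region D is 0 ≤ r ≤ 6, 0 ≤ θ ≤ π/2 in polar coordinates, where x = r cos(θ), y = r sin(θ), and dA = r dr dθ.

Under the substitution, the integrand becomes 24exp(-r^2), so

    ∬_D (24exp(-x^2 - y^2)) dA = ∫_{0}^{π/2} ∫_{0}^{6} (24exp(-r^2)) · r dr dθ.

Inner integral (in r): ∫_{0}^{6} (24exp(-r^2)) · r dr = 12 - 12exp(-36).

Outer integral (in θ): ∫_{0}^{π/2} (12 - 12exp(-36)) dθ = -6π exp(-36) + 6π.

Therefore ∬_D (24exp(-x^2 - y^2)) dA = -6π exp(-36) + 6π.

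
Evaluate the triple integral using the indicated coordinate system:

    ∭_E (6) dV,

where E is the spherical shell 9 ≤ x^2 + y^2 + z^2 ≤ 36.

In spherical coordinates, x = ρ sin(φ) cos(θ), y = ρ sin(φ) sin(θ), z = ρ cos(φ), and dV = ρ^2 sin(φ) dρ dφ dθ.

The integrand becomes 6, so

    ∭_E (6) dV = ∫_{0}^{2π} ∫_{0}^{π} ∫_{3}^{6} (6) · ρ^2 sin(φ) dρ dφ dθ.

Inner (ρ): 378sin(φ).
Middle (φ): 756.
Outer (θ): 1512π.

Therefore the triple integral equals 1512π.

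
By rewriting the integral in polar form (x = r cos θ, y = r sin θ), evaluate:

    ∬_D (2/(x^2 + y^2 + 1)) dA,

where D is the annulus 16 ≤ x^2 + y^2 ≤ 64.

The region D is 4 ≤ r ≤ 8, 0 ≤ θ ≤ 2π in polar coordinates, where x = r cos(θ), y = r sin(θ), and dA = r dr dθ.

Under the substitution, the integrand becomes 2/(r^2 + 1), so

    ∬_D (2/(x^2 + y^2 + 1)) dA = ∫_{0}^{2π} ∫_{4}^{8} (2/(r^2 + 1)) · r dr dθ.

Inner integral (in r): ∫_{4}^{8} (2/(r^2 + 1)) · r dr = log(65/17).

Outer integral (in θ): ∫_{0}^{2π} (log(65/17)) dθ = log((65/17)^(2π)).

Therefore ∬_D (2/(x^2 + y^2 + 1)) dA = log((65/17)^(2π)).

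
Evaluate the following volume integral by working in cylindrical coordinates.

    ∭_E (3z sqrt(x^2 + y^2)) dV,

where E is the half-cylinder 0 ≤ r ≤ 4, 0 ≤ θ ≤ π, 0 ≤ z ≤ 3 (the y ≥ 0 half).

In cylindrical coordinates, x = r cos(θ), y = r sin(θ), z = z, and dV = r dr dθ dz.

The integrand becomes 3r z, so

    ∭_E (3z sqrt(x^2 + y^2)) dV = ∫_{0}^{π} ∫_{0}^{4} ∫_{0}^{3} (3r z) · r dz dr dθ.

Inner (z): 27r^2/2.
Middle (r from 0 to 4): 288.
Outer (θ): 288π.

Therefore the triple integral equals 288π.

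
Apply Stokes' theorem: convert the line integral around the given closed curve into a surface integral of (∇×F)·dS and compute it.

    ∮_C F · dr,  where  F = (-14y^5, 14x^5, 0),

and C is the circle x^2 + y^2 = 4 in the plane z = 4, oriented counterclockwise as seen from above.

Let S be the flat disk x^2 + y^2 ≤ 4 in the plane z = 4, with upward unit normal n̂ = ẑ. By Stokes' theorem,

    ∮_C F · dr = ∬_S (∇ × F) · n̂ dS = ∬_D (curl F)_z dA,

where D is the disk x^2 + y^2 ≤ 4.

Compute the curl of F = (-14y^5, 14x^5, 0):
    (∇ × F)_x = ∂F_z/∂y - ∂F_y/∂z = 0,
    (∇ × F)_y = ∂F_x/∂z - ∂F_z/∂x = 0,
    (∇ × F)_z = ∂F_y/∂x - ∂F_x/∂y = 70x^4 + 70y^4.

On z = 4, (curl F)_z = 70x^4 + 70y^4.

Convert to polar (x = r cos θ, y = r sin θ, dA = r dr dθ); the integrand becomes 70r^4(sin(θ)^4 + cos(θ)^4), so

    ∬_D (curl F)_z dA = ∫_0^{2π} ∫_0^{2} (70r^4(sin(θ)^4 + cos(θ)^4)) · r dr dθ.

Inner (r from 0 to 2): 2240sin(θ)^4/3 + 2240cos(θ)^4/3.
Outer (θ from 0 to 2π): 1120π.

Therefore ∮_C F · dr = 1120π.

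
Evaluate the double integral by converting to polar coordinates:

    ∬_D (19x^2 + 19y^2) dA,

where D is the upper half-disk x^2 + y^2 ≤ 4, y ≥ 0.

The region D is 0 ≤ r ≤ 2, 0 ≤ θ ≤ π in polar coordinates, where x = r cos(θ), y = r sin(θ), and dA = r dr dθ.

Under the substitution, the integrand becomes 19r^2, so

    ∬_D (19x^2 + 19y^2) dA = ∫_{0}^{π} ∫_{0}^{2} (19r^2) · r dr dθ.

Inner integral (in r): ∫_{0}^{2} (19r^2) · r dr = 76.

Outer integral (in θ): ∫_{0}^{π} (76) dθ = 76π.

Therefore ∬_D (19x^2 + 19y^2) dA = 76π.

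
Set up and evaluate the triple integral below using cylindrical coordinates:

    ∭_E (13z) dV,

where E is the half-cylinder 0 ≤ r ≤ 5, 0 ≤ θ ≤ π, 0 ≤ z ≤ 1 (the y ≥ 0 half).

In cylindrical coordinates, x = r cos(θ), y = r sin(θ), z = z, and dV = r dr dθ dz.

The integrand becomes 13z, so

    ∭_E (13z) dV = ∫_{0}^{π} ∫_{0}^{5} ∫_{0}^{1} (13z) · r dz dr dθ.

Inner (z): 13r/2.
Middle (r from 0 to 5): 325/4.
Outer (θ): 325π/4.

Therefore the triple integral equals 325π/4.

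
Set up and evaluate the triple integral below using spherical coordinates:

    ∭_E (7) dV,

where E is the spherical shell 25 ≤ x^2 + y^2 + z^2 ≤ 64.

In spherical coordinates, x = ρ sin(φ) cos(θ), y = ρ sin(φ) sin(θ), z = ρ cos(φ), and dV = ρ^2 sin(φ) dρ dφ dθ.

The integrand becomes 7, so

    ∭_E (7) dV = ∫_{0}^{2π} ∫_{0}^{π} ∫_{5}^{8} (7) · ρ^2 sin(φ) dρ dφ dθ.

Inner (ρ): 903sin(φ).
Middle (φ): 1806.
Outer (θ): 3612π.

Therefore the triple integral equals 3612π.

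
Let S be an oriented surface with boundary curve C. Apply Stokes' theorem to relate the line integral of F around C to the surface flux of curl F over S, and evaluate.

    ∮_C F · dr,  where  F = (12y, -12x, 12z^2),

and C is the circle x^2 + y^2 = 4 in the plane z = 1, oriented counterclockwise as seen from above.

Let S be the flat disk x^2 + y^2 ≤ 4 in the plane z = 1, with upward unit normal n̂ = ẑ. By Stokes' theorem,

    ∮_C F · dr = ∬_S (∇ × F) · n̂ dS = ∬_D (curl F)_z dA,

where D is the disk x^2 + y^2 ≤ 4.

Compute the curl of F = (12y, -12x, 12z^2):
    (∇ × F)_x = ∂F_z/∂y - ∂F_y/∂z = 0,
    (∇ × F)_y = ∂F_x/∂z - ∂F_z/∂x = 0,
    (∇ × F)_z = ∂F_y/∂x - ∂F_x/∂y = -24.

On z = 1, (curl F)_z = -24.

Convert to polar (x = r cos θ, y = r sin θ, dA = r dr dθ); the integrand becomes -24, so

    ∬_D (curl F)_z dA = ∫_0^{2π} ∫_0^{2} (-24) · r dr dθ.

Inner (r from 0 to 2): -48.
Outer (θ from 0 to 2π): -96π.

Therefore ∮_C F · dr = -96π.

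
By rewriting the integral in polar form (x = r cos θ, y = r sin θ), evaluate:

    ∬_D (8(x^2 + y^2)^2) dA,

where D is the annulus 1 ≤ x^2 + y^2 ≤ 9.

The region D is 1 ≤ r ≤ 3, 0 ≤ θ ≤ 2π in polar coordinates, where x = r cos(θ), y = r sin(θ), and dA = r dr dθ.

Under the substitution, the integrand becomes 8r^4, so

    ∬_D (8(x^2 + y^2)^2) dA = ∫_{0}^{2π} ∫_{1}^{3} (8r^4) · r dr dθ.

Inner integral (in r): ∫_{1}^{3} (8r^4) · r dr = 2912/3.

Outer integral (in θ): ∫_{0}^{2π} (2912/3) dθ = 5824π/3.

Therefore ∬_D (8(x^2 + y^2)^2) dA = 5824π/3.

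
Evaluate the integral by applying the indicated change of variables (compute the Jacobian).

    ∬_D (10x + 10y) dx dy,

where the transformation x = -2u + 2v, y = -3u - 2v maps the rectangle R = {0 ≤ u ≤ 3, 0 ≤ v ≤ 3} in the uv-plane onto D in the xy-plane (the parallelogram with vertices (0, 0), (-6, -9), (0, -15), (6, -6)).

Compute the Jacobian determinant of (x, y) with respect to (u, v):

    ∂(x,y)/∂(u,v) = | -2  2 | = (-2)(-2) - (2)(-3) = 10.
                   | -3  -2 |

Its absolute value is |J| = 10 (the area scaling factor).

Substituting x = -2u + 2v, y = -3u - 2v into the integrand,

    10x + 10y → -50u,

so the integral becomes

    ∬_R (-50u) · |J| du dv = ∫_0^3 ∫_0^3 (-500u) dv du.

Inner (v): -1500u.
Outer (u): -6750.

Therefore ∬_D (10x + 10y) dx dy = -6750.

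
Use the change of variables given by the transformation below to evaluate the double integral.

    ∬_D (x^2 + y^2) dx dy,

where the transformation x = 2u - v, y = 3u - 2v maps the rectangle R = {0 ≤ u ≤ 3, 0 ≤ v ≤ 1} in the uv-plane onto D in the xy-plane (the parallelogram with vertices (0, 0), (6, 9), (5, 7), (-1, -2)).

Compute the Jacobian determinant of (x, y) with respect to (u, v):

    ∂(x,y)/∂(u,v) = | 2  -1 | = (2)(-2) - (-1)(3) = -1.
                   | 3  -2 |

Its absolute value is |J| = 1 (the area scaling factor).

Substituting x = 2u - v, y = 3u - 2v into the integrand,

    x^2 + y^2 → 13u^2 - 16u v + 5v^2,

so the integral becomes

    ∬_R (13u^2 - 16u v + 5v^2) · |J| du dv = ∫_0^3 ∫_0^1 (13u^2 - 16u v + 5v^2) dv du.

Inner (v): 13u^2 - 8u + 5/3.
Outer (u): 86.

Therefore ∬_D (x^2 + y^2) dx dy = 86.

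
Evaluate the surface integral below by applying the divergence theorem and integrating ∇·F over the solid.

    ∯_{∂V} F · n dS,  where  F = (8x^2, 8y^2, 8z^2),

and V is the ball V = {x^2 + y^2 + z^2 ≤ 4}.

By the divergence theorem,

    ∯_{∂V} F · n dS = ∭_V (∇ · F) dV.

Compute the divergence:
    ∇ · F = ∂F_x/∂x + ∂F_y/∂y + ∂F_z/∂z = 16x + 16y + 16z.

In spherical coordinates, x = ρ sin(φ) cos(θ), y = ρ sin(φ) sin(θ), z = ρ cos(φ), dV = ρ^2 sin(φ) dρ dφ dθ, with 0 ≤ ρ ≤ 2, 0 ≤ φ ≤ π, 0 ≤ θ ≤ 2π.

The integrand, after substitution and multiplying by the volume element, becomes (16ρ (sqrt(2)sin(φ)sin(θ + π/4) + cos(φ))) · ρ^2 sin(φ), so

    ∭_V (∇·F) dV = ∫_0^{2π} ∫_0^{π} ∫_0^{2} (16ρ (sqrt(2)sin(φ)sin(θ + π/4) + cos(φ))) · ρ^2 sin(φ) dρ dφ dθ.

Inner (ρ from 0 to 2): 64(sqrt(2)sin(φ)sin(θ + π/4) + cos(φ))sin(φ).
Middle (φ from 0 to π): 32sqrt(2)π sin(θ + π/4).
Outer (θ from 0 to 2π): 0.

Therefore ∯_{∂V} F · n dS = 0.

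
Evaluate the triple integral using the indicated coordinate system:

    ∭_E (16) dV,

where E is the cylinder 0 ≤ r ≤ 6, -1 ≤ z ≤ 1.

In cylindrical coordinates, x = r cos(θ), y = r sin(θ), z = z, and dV = r dr dθ dz.

The integrand becomes 16, so

    ∭_E (16) dV = ∫_{0}^{2π} ∫_{0}^{6} ∫_{-1}^{1} (16) · r dz dr dθ.

Inner (z): 32r.
Middle (r from 0 to 6): 576.
Outer (θ): 1152π.

Therefore the triple integral equals 1152π.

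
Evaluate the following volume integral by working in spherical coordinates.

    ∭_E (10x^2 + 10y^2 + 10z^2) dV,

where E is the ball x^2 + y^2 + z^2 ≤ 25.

In spherical coordinates, x = ρ sin(φ) cos(θ), y = ρ sin(φ) sin(θ), z = ρ cos(φ), and dV = ρ^2 sin(φ) dρ dφ dθ.

The integrand becomes 10ρ^2, so

    ∭_E (10x^2 + 10y^2 + 10z^2) dV = ∫_{0}^{2π} ∫_{0}^{π} ∫_{0}^{5} (10ρ^2) · ρ^2 sin(φ) dρ dφ dθ.

Inner (ρ): 6250sin(φ).
Middle (φ): 12500.
Outer (θ): 25000π.

Therefore the triple integral equals 25000π.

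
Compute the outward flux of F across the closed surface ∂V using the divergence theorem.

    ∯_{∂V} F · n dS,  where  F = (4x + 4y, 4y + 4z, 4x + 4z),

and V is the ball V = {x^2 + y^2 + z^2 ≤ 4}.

By the divergence theorem,

    ∯_{∂V} F · n dS = ∭_V (∇ · F) dV.

Compute the divergence:
    ∇ · F = ∂F_x/∂x + ∂F_y/∂y + ∂F_z/∂z = 4 + 4 + 4 = 12.

In spherical coordinates, x = ρ sin(φ) cos(θ), y = ρ sin(φ) sin(θ), z = ρ cos(φ), dV = ρ^2 sin(φ) dρ dφ dθ, with 0 ≤ ρ ≤ 2, 0 ≤ φ ≤ π, 0 ≤ θ ≤ 2π.

The integrand, after substitution and multiplying by the volume element, becomes (12) · ρ^2 sin(φ), so

    ∭_V (∇·F) dV = ∫_0^{2π} ∫_0^{π} ∫_0^{2} (12) · ρ^2 sin(φ) dρ dφ dθ.

Inner (ρ from 0 to 2): 32sin(φ).
Middle (φ from 0 to π): 64.
Outer (θ from 0 to 2π): 128π.

Therefore ∯_{∂V} F · n dS = 128π.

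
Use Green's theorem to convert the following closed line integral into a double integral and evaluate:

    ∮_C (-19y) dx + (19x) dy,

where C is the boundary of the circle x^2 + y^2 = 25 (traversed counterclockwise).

Green's theorem converts the closed line integral into a double integral over the enclosed region D:

    ∮_C P dx + Q dy = ∬_D (∂Q/∂x - ∂P/∂y) dA.

Here P = -19y, Q = 19x, so

    ∂Q/∂x = 19,    ∂P/∂y = -19,
    ∂Q/∂x - ∂P/∂y = 38.

D is the region x^2 + y^2 ≤ 25. Evaluating the double integral:

In polar coordinates (x = r cos θ, y = r sin θ, dA = r dr dθ) the integrand becomes 38, so

    ∬_D (38) dA = ∫_0^{2π} ∫_0^{5} (38) · r dr dθ.

Inner (r from 0 to 5): 475.
Outer (θ from 0 to 2π): 950π.

Therefore ∮_C P dx + Q dy = 950π.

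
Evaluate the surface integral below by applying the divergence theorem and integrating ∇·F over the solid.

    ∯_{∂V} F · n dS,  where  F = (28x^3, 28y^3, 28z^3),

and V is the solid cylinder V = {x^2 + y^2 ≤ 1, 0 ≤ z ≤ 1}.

By the divergence theorem,

    ∯_{∂V} F · n dS = ∭_V (∇ · F) dV.

Compute the divergence:
    ∇ · F = ∂F_x/∂x + ∂F_y/∂y + ∂F_z/∂z = 84x^2 + 84y^2 + 84z^2.

In cylindrical coordinates, x = r cos(θ), y = r sin(θ), z = z, dV = r dr dθ dz, with 0 ≤ r ≤ 1, 0 ≤ θ ≤ 2π, 0 ≤ z ≤ 1.

The integrand, after substitution and multiplying by the volume element, becomes (84r^2 + 84z^2) · r, so

    ∭_V (∇·F) dV = ∫_0^{2π} ∫_0^{1} ∫_0^{1} (84r^2 + 84z^2) · r dz dr dθ.

Inner (z from 0 to 1): 84r^3 + 28r.
Middle (r from 0 to 1): 35.
Outer (θ from 0 to 2π): 70π.

Therefore ∯_{∂V} F · n dS = 70π.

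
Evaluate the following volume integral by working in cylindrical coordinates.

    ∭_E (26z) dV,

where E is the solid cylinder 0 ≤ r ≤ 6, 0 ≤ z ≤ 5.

In cylindrical coordinates, x = r cos(θ), y = r sin(θ), z = z, and dV = r dr dθ dz.

The integrand becomes 26z, so

    ∭_E (26z) dV = ∫_{0}^{2π} ∫_{0}^{6} ∫_{0}^{5} (26z) · r dz dr dθ.

Inner (z): 325r.
Middle (r from 0 to 6): 5850.
Outer (θ): 11700π.

Therefore the triple integral equals 11700π.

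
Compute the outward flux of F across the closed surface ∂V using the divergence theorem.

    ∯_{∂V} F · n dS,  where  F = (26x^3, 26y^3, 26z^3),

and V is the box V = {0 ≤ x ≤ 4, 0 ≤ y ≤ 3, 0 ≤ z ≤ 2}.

By the divergence theorem,

    ∯_{∂V} F · n dS = ∭_V (∇ · F) dV.

Compute the divergence:
    ∇ · F = ∂F_x/∂x + ∂F_y/∂y + ∂F_z/∂z = 78x^2 + 78y^2 + 78z^2.

V is a rectangular box, so dV = dx dy dz with 0 ≤ x ≤ 4, 0 ≤ y ≤ 3, 0 ≤ z ≤ 2.

Integrate (78x^2 + 78y^2 + 78z^2) over V as an iterated integral:

    ∭_V (∇·F) dV = ∫_0^{4} ∫_0^{3} ∫_0^{2} (78x^2 + 78y^2 + 78z^2) dz dy dx.

Inner (z from 0 to 2): 156x^2 + 156y^2 + 208.
Middle (y from 0 to 3): 468x^2 + 2028.
Outer (x from 0 to 4): 18096.

Therefore ∯_{∂V} F · n dS = 18096.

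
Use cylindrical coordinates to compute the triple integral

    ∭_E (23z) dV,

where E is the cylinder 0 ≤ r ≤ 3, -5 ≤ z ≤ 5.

In cylindrical coordinates, x = r cos(θ), y = r sin(θ), z = z, and dV = r dr dθ dz.

The integrand becomes 23z, so

    ∭_E (23z) dV = ∫_{0}^{2π} ∫_{0}^{3} ∫_{-5}^{5} (23z) · r dz dr dθ.

Inner (z): 0.
Middle (r from 0 to 3): 0.
Outer (θ): 0.

Therefore the triple integral equals 0.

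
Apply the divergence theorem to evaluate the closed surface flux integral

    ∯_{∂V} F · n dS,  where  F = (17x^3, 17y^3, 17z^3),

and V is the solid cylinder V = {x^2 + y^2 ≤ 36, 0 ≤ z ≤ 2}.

By the divergence theorem,

    ∯_{∂V} F · n dS = ∭_V (∇ · F) dV.

Compute the divergence:
    ∇ · F = ∂F_x/∂x + ∂F_y/∂y + ∂F_z/∂z = 51x^2 + 51y^2 + 51z^2.

In cylindrical coordinates, x = r cos(θ), y = r sin(θ), z = z, dV = r dr dθ dz, with 0 ≤ r ≤ 6, 0 ≤ θ ≤ 2π, 0 ≤ z ≤ 2.

The integrand, after substitution and multiplying by the volume element, becomes (51r^2 + 51z^2) · r, so

    ∭_V (∇·F) dV = ∫_0^{2π} ∫_0^{6} ∫_0^{2} (51r^2 + 51z^2) · r dz dr dθ.

Inner (z from 0 to 2): 102r^3 + 136r.
Middle (r from 0 to 6): 35496.
Outer (θ from 0 to 2π): 70992π.

Therefore ∯_{∂V} F · n dS = 70992π.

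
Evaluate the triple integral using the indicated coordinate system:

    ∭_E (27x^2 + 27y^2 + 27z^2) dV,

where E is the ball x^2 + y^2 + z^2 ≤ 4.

In spherical coordinates, x = ρ sin(φ) cos(θ), y = ρ sin(φ) sin(θ), z = ρ cos(φ), and dV = ρ^2 sin(φ) dρ dφ dθ.

The integrand becomes 27ρ^2, so

    ∭_E (27x^2 + 27y^2 + 27z^2) dV = ∫_{0}^{2π} ∫_{0}^{π} ∫_{0}^{2} (27ρ^2) · ρ^2 sin(φ) dρ dφ dθ.

Inner (ρ): 864sin(φ)/5.
Middle (φ): 1728/5.
Outer (θ): 3456π/5.

Therefore the triple integral equals 3456π/5.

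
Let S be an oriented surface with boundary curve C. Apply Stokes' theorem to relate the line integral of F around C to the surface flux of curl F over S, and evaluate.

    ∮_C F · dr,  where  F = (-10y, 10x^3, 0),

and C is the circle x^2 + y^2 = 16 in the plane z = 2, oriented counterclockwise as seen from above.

Let S be the flat disk x^2 + y^2 ≤ 16 in the plane z = 2, with upward unit normal n̂ = ẑ. By Stokes' theorem,

    ∮_C F · dr = ∬_S (∇ × F) · n̂ dS = ∬_D (curl F)_z dA,

where D is the disk x^2 + y^2 ≤ 16.

Compute the curl of F = (-10y, 10x^3, 0):
    (∇ × F)_x = ∂F_z/∂y - ∂F_y/∂z = 0,
    (∇ × F)_y = ∂F_x/∂z - ∂F_z/∂x = 0,
    (∇ × F)_z = ∂F_y/∂x - ∂F_x/∂y = 30x^2 + 10.

On z = 2, (curl F)_z = 30x^2 + 10.

Convert to polar (x = r cos θ, y = r sin θ, dA = r dr dθ); the integrand becomes 30r^2cos(θ)^2 + 10, so

    ∬_D (curl F)_z dA = ∫_0^{2π} ∫_0^{4} (30r^2cos(θ)^2 + 10) · r dr dθ.

Inner (r from 0 to 4): 1920cos(θ)^2 + 80.
Outer (θ from 0 to 2π): 2080π.

Therefore ∮_C F · dr = 2080π.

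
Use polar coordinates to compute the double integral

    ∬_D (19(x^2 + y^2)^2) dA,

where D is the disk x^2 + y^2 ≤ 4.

The region D is 0 ≤ r ≤ 2, 0 ≤ θ ≤ 2π in polar coordinates, where x = r cos(θ), y = r sin(θ), and dA = r dr dθ.

Under the substitution, the integrand becomes 19r^4, so

    ∬_D (19(x^2 + y^2)^2) dA = ∫_{0}^{2π} ∫_{0}^{2} (19r^4) · r dr dθ.

Inner integral (in r): ∫_{0}^{2} (19r^4) · r dr = 608/3.

Outer integral (in θ): ∫_{0}^{2π} (608/3) dθ = 1216π/3.

Therefore ∬_D (19(x^2 + y^2)^2) dA = 1216π/3.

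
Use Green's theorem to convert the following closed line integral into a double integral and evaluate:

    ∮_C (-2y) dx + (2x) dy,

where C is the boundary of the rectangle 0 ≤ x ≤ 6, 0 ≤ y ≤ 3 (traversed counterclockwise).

Green's theorem converts the closed line integral into a double integral over the enclosed region D:

    ∮_C P dx + Q dy = ∬_D (∂Q/∂x - ∂P/∂y) dA.

Here P = -2y, Q = 2x, so

    ∂Q/∂x = 2,    ∂P/∂y = -2,
    ∂Q/∂x - ∂P/∂y = 4.

D is the region 0 ≤ x ≤ 6, 0 ≤ y ≤ 3. Evaluating the double integral:

    ∬_D (4) dA = ∫_0^{6} ∫_0^{3} (4) dy dx.

Inner (y from 0 to 3): 12.
Outer (x from 0 to 6): 72.

Therefore ∮_C P dx + Q dy = 72.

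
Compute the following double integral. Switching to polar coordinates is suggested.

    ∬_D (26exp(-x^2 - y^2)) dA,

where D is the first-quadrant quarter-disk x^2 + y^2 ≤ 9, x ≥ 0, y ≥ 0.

The region D is 0 ≤ r ≤ 3, 0 ≤ θ ≤ π/2 in polar coordinates, where x = r cos(θ), y = r sin(θ), and dA = r dr dθ.

Under the substitution, the integrand becomes 26exp(-r^2), so

    ∬_D (26exp(-x^2 - y^2)) dA = ∫_{0}^{π/2} ∫_{0}^{3} (26exp(-r^2)) · r dr dθ.

Inner integral (in r): ∫_{0}^{3} (26exp(-r^2)) · r dr = 13 - 13exp(-9).

Outer integral (in θ): ∫_{0}^{π/2} (13 - 13exp(-9)) dθ = -13π (1 - exp(9))exp(-9)/2.

Therefore ∬_D (26exp(-x^2 - y^2)) dA = -13π (1 - exp(9))exp(-9)/2.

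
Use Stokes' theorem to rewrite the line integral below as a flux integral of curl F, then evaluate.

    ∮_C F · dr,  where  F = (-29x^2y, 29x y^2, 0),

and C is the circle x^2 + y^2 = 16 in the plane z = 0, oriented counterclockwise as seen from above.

Let S be the flat disk x^2 + y^2 ≤ 16 in the plane z = 0, with upward unit normal n̂ = ẑ. By Stokes' theorem,

    ∮_C F · dr = ∬_S (∇ × F) · n̂ dS = ∬_D (curl F)_z dA,

where D is the disk x^2 + y^2 ≤ 16.

Compute the curl of F = (-29x^2y, 29x y^2, 0):
    (∇ × F)_x = ∂F_z/∂y - ∂F_y/∂z = 0,
    (∇ × F)_y = ∂F_x/∂z - ∂F_z/∂x = 0,
    (∇ × F)_z = ∂F_y/∂x - ∂F_x/∂y = 29x^2 + 29y^2.

On z = 0, (curl F)_z = 29x^2 + 29y^2.

Convert to polar (x = r cos θ, y = r sin θ, dA = r dr dθ); the integrand becomes 29r^2, so

    ∬_D (curl F)_z dA = ∫_0^{2π} ∫_0^{4} (29r^2) · r dr dθ.

Inner (r from 0 to 4): 1856.
Outer (θ from 0 to 2π): 3712π.

Therefore ∮_C F · dr = 3712π.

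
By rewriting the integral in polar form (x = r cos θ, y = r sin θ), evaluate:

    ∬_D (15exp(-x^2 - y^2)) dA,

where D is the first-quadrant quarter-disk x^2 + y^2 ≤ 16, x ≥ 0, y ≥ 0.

The region D is 0 ≤ r ≤ 4, 0 ≤ θ ≤ π/2 in polar coordinates, where x = r cos(θ), y = r sin(θ), and dA = r dr dθ.

Under the substitution, the integrand becomes 15exp(-r^2), so

    ∬_D (15exp(-x^2 - y^2)) dA = ∫_{0}^{π/2} ∫_{0}^{4} (15exp(-r^2)) · r dr dθ.

Inner integral (in r): ∫_{0}^{4} (15exp(-r^2)) · r dr = 15/2 - 15exp(-16)/2.

Outer integral (in θ): ∫_{0}^{π/2} (15/2 - 15exp(-16)/2) dθ = -15π (1 - exp(16))exp(-16)/4.

Therefore ∬_D (15exp(-x^2 - y^2)) dA = -15π (1 - exp(16))exp(-16)/4.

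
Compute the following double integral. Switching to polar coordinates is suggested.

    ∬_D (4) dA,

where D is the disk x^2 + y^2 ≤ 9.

The region D is 0 ≤ r ≤ 3, 0 ≤ θ ≤ 2π in polar coordinates, where x = r cos(θ), y = r sin(θ), and dA = r dr dθ.

Under the substitution, the integrand becomes 4, so

    ∬_D (4) dA = ∫_{0}^{2π} ∫_{0}^{3} (4) · r dr dθ.

Inner integral (in r): ∫_{0}^{3} (4) · r dr = 18.

Outer integral (in θ): ∫_{0}^{2π} (18) dθ = 36π.

Therefore ∬_D (4) dA = 36π.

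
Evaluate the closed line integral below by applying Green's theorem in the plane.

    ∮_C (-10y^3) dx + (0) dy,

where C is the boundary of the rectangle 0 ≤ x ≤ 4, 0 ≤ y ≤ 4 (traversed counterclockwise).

Green's theorem converts the closed line integral into a double integral over the enclosed region D:

    ∮_C P dx + Q dy = ∬_D (∂Q/∂x - ∂P/∂y) dA.

Here P = -10y^3, Q = 0, so

    ∂Q/∂x = 0,    ∂P/∂y = -30y^2,
    ∂Q/∂x - ∂P/∂y = 30y^2.

D is the region 0 ≤ x ≤ 4, 0 ≤ y ≤ 4. Evaluating the double integral:

    ∬_D (30y^2) dA = ∫_0^{4} ∫_0^{4} (30y^2) dy dx.

Inner (y from 0 to 4): 640.
Outer (x from 0 to 4): 2560.

Therefore ∮_C P dx + Q dy = 2560.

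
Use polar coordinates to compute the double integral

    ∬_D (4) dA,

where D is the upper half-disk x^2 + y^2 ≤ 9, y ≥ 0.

The region D is 0 ≤ r ≤ 3, 0 ≤ θ ≤ π in polar coordinates, where x = r cos(θ), y = r sin(θ), and dA = r dr dθ.

Under the substitution, the integrand becomes 4, so

    ∬_D (4) dA = ∫_{0}^{π} ∫_{0}^{3} (4) · r dr dθ.

Inner integral (in r): ∫_{0}^{3} (4) · r dr = 18.

Outer integral (in θ): ∫_{0}^{π} (18) dθ = 18π.

Therefore ∬_D (4) dA = 18π.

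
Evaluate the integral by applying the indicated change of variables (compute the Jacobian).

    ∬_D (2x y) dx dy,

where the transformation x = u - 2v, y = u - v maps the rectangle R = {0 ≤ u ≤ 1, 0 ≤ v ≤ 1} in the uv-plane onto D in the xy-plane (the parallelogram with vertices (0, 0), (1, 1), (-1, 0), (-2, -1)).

Compute the Jacobian determinant of (x, y) with respect to (u, v):

    ∂(x,y)/∂(u,v) = | 1  -2 | = (1)(-1) - (-2)(1) = 1.
                   | 1  -1 |

Its absolute value is |J| = 1 (the area scaling factor).

Substituting x = u - 2v, y = u - v into the integrand,

    2x y → 2u^2 - 6u v + 4v^2,

so the integral becomes

    ∬_R (2u^2 - 6u v + 4v^2) · |J| du dv = ∫_0^1 ∫_0^1 (2u^2 - 6u v + 4v^2) dv du.

Inner (v): 2u^2 - 3u + 4/3.
Outer (u): 1/2.

Therefore ∬_D (2x y) dx dy = 1/2.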